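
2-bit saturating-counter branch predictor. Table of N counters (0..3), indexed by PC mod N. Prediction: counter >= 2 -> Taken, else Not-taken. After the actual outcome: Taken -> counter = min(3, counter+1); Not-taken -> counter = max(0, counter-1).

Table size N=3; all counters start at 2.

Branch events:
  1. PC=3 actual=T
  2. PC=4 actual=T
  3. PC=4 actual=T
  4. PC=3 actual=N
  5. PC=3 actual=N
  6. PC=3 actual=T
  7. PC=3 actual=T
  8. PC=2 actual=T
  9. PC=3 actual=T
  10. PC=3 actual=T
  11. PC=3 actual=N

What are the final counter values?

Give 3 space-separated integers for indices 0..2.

Ev 1: PC=3 idx=0 pred=T actual=T -> ctr[0]=3
Ev 2: PC=4 idx=1 pred=T actual=T -> ctr[1]=3
Ev 3: PC=4 idx=1 pred=T actual=T -> ctr[1]=3
Ev 4: PC=3 idx=0 pred=T actual=N -> ctr[0]=2
Ev 5: PC=3 idx=0 pred=T actual=N -> ctr[0]=1
Ev 6: PC=3 idx=0 pred=N actual=T -> ctr[0]=2
Ev 7: PC=3 idx=0 pred=T actual=T -> ctr[0]=3
Ev 8: PC=2 idx=2 pred=T actual=T -> ctr[2]=3
Ev 9: PC=3 idx=0 pred=T actual=T -> ctr[0]=3
Ev 10: PC=3 idx=0 pred=T actual=T -> ctr[0]=3
Ev 11: PC=3 idx=0 pred=T actual=N -> ctr[0]=2

Answer: 2 3 3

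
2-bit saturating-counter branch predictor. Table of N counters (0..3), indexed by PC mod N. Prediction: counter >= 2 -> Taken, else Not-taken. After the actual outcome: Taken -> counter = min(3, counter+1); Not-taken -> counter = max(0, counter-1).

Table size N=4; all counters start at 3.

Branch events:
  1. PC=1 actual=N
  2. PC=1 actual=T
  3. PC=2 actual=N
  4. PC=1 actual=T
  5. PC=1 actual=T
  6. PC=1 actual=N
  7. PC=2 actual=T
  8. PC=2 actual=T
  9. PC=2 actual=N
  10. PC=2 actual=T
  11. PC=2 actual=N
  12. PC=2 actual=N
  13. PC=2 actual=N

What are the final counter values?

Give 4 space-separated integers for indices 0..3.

Answer: 3 2 0 3

Derivation:
Ev 1: PC=1 idx=1 pred=T actual=N -> ctr[1]=2
Ev 2: PC=1 idx=1 pred=T actual=T -> ctr[1]=3
Ev 3: PC=2 idx=2 pred=T actual=N -> ctr[2]=2
Ev 4: PC=1 idx=1 pred=T actual=T -> ctr[1]=3
Ev 5: PC=1 idx=1 pred=T actual=T -> ctr[1]=3
Ev 6: PC=1 idx=1 pred=T actual=N -> ctr[1]=2
Ev 7: PC=2 idx=2 pred=T actual=T -> ctr[2]=3
Ev 8: PC=2 idx=2 pred=T actual=T -> ctr[2]=3
Ev 9: PC=2 idx=2 pred=T actual=N -> ctr[2]=2
Ev 10: PC=2 idx=2 pred=T actual=T -> ctr[2]=3
Ev 11: PC=2 idx=2 pred=T actual=N -> ctr[2]=2
Ev 12: PC=2 idx=2 pred=T actual=N -> ctr[2]=1
Ev 13: PC=2 idx=2 pred=N actual=N -> ctr[2]=0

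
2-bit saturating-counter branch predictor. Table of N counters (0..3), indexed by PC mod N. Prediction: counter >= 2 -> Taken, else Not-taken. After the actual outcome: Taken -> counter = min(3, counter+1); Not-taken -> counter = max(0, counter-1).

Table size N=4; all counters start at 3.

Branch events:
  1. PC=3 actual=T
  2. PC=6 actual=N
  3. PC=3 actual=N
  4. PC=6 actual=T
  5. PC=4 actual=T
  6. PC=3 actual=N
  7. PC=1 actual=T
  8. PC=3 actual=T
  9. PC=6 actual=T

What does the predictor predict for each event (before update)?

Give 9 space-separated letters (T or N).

Answer: T T T T T T T N T

Derivation:
Ev 1: PC=3 idx=3 pred=T actual=T -> ctr[3]=3
Ev 2: PC=6 idx=2 pred=T actual=N -> ctr[2]=2
Ev 3: PC=3 idx=3 pred=T actual=N -> ctr[3]=2
Ev 4: PC=6 idx=2 pred=T actual=T -> ctr[2]=3
Ev 5: PC=4 idx=0 pred=T actual=T -> ctr[0]=3
Ev 6: PC=3 idx=3 pred=T actual=N -> ctr[3]=1
Ev 7: PC=1 idx=1 pred=T actual=T -> ctr[1]=3
Ev 8: PC=3 idx=3 pred=N actual=T -> ctr[3]=2
Ev 9: PC=6 idx=2 pred=T actual=T -> ctr[2]=3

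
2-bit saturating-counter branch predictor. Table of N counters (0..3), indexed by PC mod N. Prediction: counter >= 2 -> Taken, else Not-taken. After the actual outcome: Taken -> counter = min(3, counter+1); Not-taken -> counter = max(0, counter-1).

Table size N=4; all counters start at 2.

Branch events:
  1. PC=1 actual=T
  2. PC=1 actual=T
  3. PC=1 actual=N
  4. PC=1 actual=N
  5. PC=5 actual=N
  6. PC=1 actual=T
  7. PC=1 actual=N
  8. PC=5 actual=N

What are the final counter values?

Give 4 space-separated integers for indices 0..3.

Answer: 2 0 2 2

Derivation:
Ev 1: PC=1 idx=1 pred=T actual=T -> ctr[1]=3
Ev 2: PC=1 idx=1 pred=T actual=T -> ctr[1]=3
Ev 3: PC=1 idx=1 pred=T actual=N -> ctr[1]=2
Ev 4: PC=1 idx=1 pred=T actual=N -> ctr[1]=1
Ev 5: PC=5 idx=1 pred=N actual=N -> ctr[1]=0
Ev 6: PC=1 idx=1 pred=N actual=T -> ctr[1]=1
Ev 7: PC=1 idx=1 pred=N actual=N -> ctr[1]=0
Ev 8: PC=5 idx=1 pred=N actual=N -> ctr[1]=0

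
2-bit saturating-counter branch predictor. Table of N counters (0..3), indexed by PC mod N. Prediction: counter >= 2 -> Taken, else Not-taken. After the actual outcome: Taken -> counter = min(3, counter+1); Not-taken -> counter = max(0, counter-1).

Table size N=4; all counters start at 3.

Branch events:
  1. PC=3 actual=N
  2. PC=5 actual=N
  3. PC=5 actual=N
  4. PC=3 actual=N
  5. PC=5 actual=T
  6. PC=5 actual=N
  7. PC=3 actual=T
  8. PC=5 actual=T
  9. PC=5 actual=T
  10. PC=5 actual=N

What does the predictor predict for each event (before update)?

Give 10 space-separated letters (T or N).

Answer: T T T T N T N N T T

Derivation:
Ev 1: PC=3 idx=3 pred=T actual=N -> ctr[3]=2
Ev 2: PC=5 idx=1 pred=T actual=N -> ctr[1]=2
Ev 3: PC=5 idx=1 pred=T actual=N -> ctr[1]=1
Ev 4: PC=3 idx=3 pred=T actual=N -> ctr[3]=1
Ev 5: PC=5 idx=1 pred=N actual=T -> ctr[1]=2
Ev 6: PC=5 idx=1 pred=T actual=N -> ctr[1]=1
Ev 7: PC=3 idx=3 pred=N actual=T -> ctr[3]=2
Ev 8: PC=5 idx=1 pred=N actual=T -> ctr[1]=2
Ev 9: PC=5 idx=1 pred=T actual=T -> ctr[1]=3
Ev 10: PC=5 idx=1 pred=T actual=N -> ctr[1]=2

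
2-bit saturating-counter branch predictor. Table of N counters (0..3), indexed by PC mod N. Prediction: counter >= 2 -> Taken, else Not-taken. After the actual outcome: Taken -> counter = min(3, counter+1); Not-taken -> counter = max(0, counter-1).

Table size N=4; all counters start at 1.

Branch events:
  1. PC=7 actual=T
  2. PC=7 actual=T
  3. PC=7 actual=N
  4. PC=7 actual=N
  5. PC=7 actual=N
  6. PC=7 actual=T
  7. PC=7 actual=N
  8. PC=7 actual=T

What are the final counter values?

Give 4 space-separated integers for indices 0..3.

Answer: 1 1 1 1

Derivation:
Ev 1: PC=7 idx=3 pred=N actual=T -> ctr[3]=2
Ev 2: PC=7 idx=3 pred=T actual=T -> ctr[3]=3
Ev 3: PC=7 idx=3 pred=T actual=N -> ctr[3]=2
Ev 4: PC=7 idx=3 pred=T actual=N -> ctr[3]=1
Ev 5: PC=7 idx=3 pred=N actual=N -> ctr[3]=0
Ev 6: PC=7 idx=3 pred=N actual=T -> ctr[3]=1
Ev 7: PC=7 idx=3 pred=N actual=N -> ctr[3]=0
Ev 8: PC=7 idx=3 pred=N actual=T -> ctr[3]=1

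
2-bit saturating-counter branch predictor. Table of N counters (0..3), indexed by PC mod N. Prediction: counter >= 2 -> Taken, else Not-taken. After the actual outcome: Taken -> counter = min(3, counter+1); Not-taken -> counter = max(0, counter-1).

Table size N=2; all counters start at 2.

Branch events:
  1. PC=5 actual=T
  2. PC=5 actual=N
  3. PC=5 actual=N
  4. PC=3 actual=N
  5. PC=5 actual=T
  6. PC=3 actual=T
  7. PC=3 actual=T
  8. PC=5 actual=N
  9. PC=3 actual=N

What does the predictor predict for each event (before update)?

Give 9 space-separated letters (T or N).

Ev 1: PC=5 idx=1 pred=T actual=T -> ctr[1]=3
Ev 2: PC=5 idx=1 pred=T actual=N -> ctr[1]=2
Ev 3: PC=5 idx=1 pred=T actual=N -> ctr[1]=1
Ev 4: PC=3 idx=1 pred=N actual=N -> ctr[1]=0
Ev 5: PC=5 idx=1 pred=N actual=T -> ctr[1]=1
Ev 6: PC=3 idx=1 pred=N actual=T -> ctr[1]=2
Ev 7: PC=3 idx=1 pred=T actual=T -> ctr[1]=3
Ev 8: PC=5 idx=1 pred=T actual=N -> ctr[1]=2
Ev 9: PC=3 idx=1 pred=T actual=N -> ctr[1]=1

Answer: T T T N N N T T T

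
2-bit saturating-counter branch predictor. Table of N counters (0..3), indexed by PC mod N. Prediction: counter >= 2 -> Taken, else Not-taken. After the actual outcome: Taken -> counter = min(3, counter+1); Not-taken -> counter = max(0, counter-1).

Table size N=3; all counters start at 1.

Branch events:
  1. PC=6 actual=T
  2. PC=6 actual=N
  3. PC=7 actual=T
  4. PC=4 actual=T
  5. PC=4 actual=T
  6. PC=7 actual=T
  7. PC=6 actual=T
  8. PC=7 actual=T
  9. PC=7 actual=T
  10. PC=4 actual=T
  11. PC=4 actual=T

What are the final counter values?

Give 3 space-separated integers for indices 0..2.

Ev 1: PC=6 idx=0 pred=N actual=T -> ctr[0]=2
Ev 2: PC=6 idx=0 pred=T actual=N -> ctr[0]=1
Ev 3: PC=7 idx=1 pred=N actual=T -> ctr[1]=2
Ev 4: PC=4 idx=1 pred=T actual=T -> ctr[1]=3
Ev 5: PC=4 idx=1 pred=T actual=T -> ctr[1]=3
Ev 6: PC=7 idx=1 pred=T actual=T -> ctr[1]=3
Ev 7: PC=6 idx=0 pred=N actual=T -> ctr[0]=2
Ev 8: PC=7 idx=1 pred=T actual=T -> ctr[1]=3
Ev 9: PC=7 idx=1 pred=T actual=T -> ctr[1]=3
Ev 10: PC=4 idx=1 pred=T actual=T -> ctr[1]=3
Ev 11: PC=4 idx=1 pred=T actual=T -> ctr[1]=3

Answer: 2 3 1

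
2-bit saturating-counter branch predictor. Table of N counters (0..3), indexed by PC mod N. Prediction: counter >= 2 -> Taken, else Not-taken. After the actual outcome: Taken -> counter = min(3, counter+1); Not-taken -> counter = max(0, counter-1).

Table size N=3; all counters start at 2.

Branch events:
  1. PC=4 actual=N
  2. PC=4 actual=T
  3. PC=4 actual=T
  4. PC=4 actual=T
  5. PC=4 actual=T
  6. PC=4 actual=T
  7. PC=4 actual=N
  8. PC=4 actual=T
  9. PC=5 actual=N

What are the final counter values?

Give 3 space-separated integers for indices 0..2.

Ev 1: PC=4 idx=1 pred=T actual=N -> ctr[1]=1
Ev 2: PC=4 idx=1 pred=N actual=T -> ctr[1]=2
Ev 3: PC=4 idx=1 pred=T actual=T -> ctr[1]=3
Ev 4: PC=4 idx=1 pred=T actual=T -> ctr[1]=3
Ev 5: PC=4 idx=1 pred=T actual=T -> ctr[1]=3
Ev 6: PC=4 idx=1 pred=T actual=T -> ctr[1]=3
Ev 7: PC=4 idx=1 pred=T actual=N -> ctr[1]=2
Ev 8: PC=4 idx=1 pred=T actual=T -> ctr[1]=3
Ev 9: PC=5 idx=2 pred=T actual=N -> ctr[2]=1

Answer: 2 3 1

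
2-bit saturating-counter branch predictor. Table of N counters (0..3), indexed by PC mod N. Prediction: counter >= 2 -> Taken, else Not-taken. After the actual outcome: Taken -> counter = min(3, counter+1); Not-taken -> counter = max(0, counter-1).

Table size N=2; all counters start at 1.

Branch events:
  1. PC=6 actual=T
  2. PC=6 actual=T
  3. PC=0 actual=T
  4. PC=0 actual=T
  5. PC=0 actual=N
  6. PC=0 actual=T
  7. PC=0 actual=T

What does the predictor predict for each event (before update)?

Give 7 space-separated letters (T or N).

Ev 1: PC=6 idx=0 pred=N actual=T -> ctr[0]=2
Ev 2: PC=6 idx=0 pred=T actual=T -> ctr[0]=3
Ev 3: PC=0 idx=0 pred=T actual=T -> ctr[0]=3
Ev 4: PC=0 idx=0 pred=T actual=T -> ctr[0]=3
Ev 5: PC=0 idx=0 pred=T actual=N -> ctr[0]=2
Ev 6: PC=0 idx=0 pred=T actual=T -> ctr[0]=3
Ev 7: PC=0 idx=0 pred=T actual=T -> ctr[0]=3

Answer: N T T T T T T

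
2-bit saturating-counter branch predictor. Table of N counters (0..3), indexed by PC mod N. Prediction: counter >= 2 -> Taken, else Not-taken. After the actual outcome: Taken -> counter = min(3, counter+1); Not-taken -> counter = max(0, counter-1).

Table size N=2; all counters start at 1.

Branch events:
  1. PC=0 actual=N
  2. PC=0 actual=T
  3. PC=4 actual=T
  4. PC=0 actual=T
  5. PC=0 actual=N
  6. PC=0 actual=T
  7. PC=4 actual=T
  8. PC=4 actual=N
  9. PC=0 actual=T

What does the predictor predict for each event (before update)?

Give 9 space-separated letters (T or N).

Answer: N N N T T T T T T

Derivation:
Ev 1: PC=0 idx=0 pred=N actual=N -> ctr[0]=0
Ev 2: PC=0 idx=0 pred=N actual=T -> ctr[0]=1
Ev 3: PC=4 idx=0 pred=N actual=T -> ctr[0]=2
Ev 4: PC=0 idx=0 pred=T actual=T -> ctr[0]=3
Ev 5: PC=0 idx=0 pred=T actual=N -> ctr[0]=2
Ev 6: PC=0 idx=0 pred=T actual=T -> ctr[0]=3
Ev 7: PC=4 idx=0 pred=T actual=T -> ctr[0]=3
Ev 8: PC=4 idx=0 pred=T actual=N -> ctr[0]=2
Ev 9: PC=0 idx=0 pred=T actual=T -> ctr[0]=3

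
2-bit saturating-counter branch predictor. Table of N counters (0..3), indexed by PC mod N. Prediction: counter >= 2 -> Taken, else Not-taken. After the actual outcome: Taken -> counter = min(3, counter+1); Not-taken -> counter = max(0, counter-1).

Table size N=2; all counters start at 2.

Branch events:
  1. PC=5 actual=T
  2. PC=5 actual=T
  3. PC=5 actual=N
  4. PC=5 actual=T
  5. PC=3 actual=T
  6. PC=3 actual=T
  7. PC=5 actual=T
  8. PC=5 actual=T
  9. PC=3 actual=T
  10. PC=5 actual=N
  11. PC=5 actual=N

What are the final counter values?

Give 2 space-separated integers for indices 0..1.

Answer: 2 1

Derivation:
Ev 1: PC=5 idx=1 pred=T actual=T -> ctr[1]=3
Ev 2: PC=5 idx=1 pred=T actual=T -> ctr[1]=3
Ev 3: PC=5 idx=1 pred=T actual=N -> ctr[1]=2
Ev 4: PC=5 idx=1 pred=T actual=T -> ctr[1]=3
Ev 5: PC=3 idx=1 pred=T actual=T -> ctr[1]=3
Ev 6: PC=3 idx=1 pred=T actual=T -> ctr[1]=3
Ev 7: PC=5 idx=1 pred=T actual=T -> ctr[1]=3
Ev 8: PC=5 idx=1 pred=T actual=T -> ctr[1]=3
Ev 9: PC=3 idx=1 pred=T actual=T -> ctr[1]=3
Ev 10: PC=5 idx=1 pred=T actual=N -> ctr[1]=2
Ev 11: PC=5 idx=1 pred=T actual=N -> ctr[1]=1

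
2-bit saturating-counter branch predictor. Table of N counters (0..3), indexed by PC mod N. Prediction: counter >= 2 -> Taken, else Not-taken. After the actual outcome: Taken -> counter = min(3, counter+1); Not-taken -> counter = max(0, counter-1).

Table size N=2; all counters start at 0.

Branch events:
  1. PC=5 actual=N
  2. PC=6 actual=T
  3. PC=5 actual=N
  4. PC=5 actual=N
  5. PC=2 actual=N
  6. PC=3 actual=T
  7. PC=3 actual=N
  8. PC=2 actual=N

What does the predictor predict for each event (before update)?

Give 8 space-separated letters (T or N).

Ev 1: PC=5 idx=1 pred=N actual=N -> ctr[1]=0
Ev 2: PC=6 idx=0 pred=N actual=T -> ctr[0]=1
Ev 3: PC=5 idx=1 pred=N actual=N -> ctr[1]=0
Ev 4: PC=5 idx=1 pred=N actual=N -> ctr[1]=0
Ev 5: PC=2 idx=0 pred=N actual=N -> ctr[0]=0
Ev 6: PC=3 idx=1 pred=N actual=T -> ctr[1]=1
Ev 7: PC=3 idx=1 pred=N actual=N -> ctr[1]=0
Ev 8: PC=2 idx=0 pred=N actual=N -> ctr[0]=0

Answer: N N N N N N N N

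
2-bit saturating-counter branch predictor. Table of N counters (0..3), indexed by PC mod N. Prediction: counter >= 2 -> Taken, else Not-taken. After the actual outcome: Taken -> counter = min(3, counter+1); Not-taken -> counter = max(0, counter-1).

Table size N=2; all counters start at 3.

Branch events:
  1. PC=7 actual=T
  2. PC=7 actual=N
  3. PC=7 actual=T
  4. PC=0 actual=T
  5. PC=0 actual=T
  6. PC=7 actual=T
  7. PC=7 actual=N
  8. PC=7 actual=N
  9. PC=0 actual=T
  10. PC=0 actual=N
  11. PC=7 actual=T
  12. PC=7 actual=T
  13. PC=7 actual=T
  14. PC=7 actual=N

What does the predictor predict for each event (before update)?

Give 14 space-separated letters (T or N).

Ev 1: PC=7 idx=1 pred=T actual=T -> ctr[1]=3
Ev 2: PC=7 idx=1 pred=T actual=N -> ctr[1]=2
Ev 3: PC=7 idx=1 pred=T actual=T -> ctr[1]=3
Ev 4: PC=0 idx=0 pred=T actual=T -> ctr[0]=3
Ev 5: PC=0 idx=0 pred=T actual=T -> ctr[0]=3
Ev 6: PC=7 idx=1 pred=T actual=T -> ctr[1]=3
Ev 7: PC=7 idx=1 pred=T actual=N -> ctr[1]=2
Ev 8: PC=7 idx=1 pred=T actual=N -> ctr[1]=1
Ev 9: PC=0 idx=0 pred=T actual=T -> ctr[0]=3
Ev 10: PC=0 idx=0 pred=T actual=N -> ctr[0]=2
Ev 11: PC=7 idx=1 pred=N actual=T -> ctr[1]=2
Ev 12: PC=7 idx=1 pred=T actual=T -> ctr[1]=3
Ev 13: PC=7 idx=1 pred=T actual=T -> ctr[1]=3
Ev 14: PC=7 idx=1 pred=T actual=N -> ctr[1]=2

Answer: T T T T T T T T T T N T T T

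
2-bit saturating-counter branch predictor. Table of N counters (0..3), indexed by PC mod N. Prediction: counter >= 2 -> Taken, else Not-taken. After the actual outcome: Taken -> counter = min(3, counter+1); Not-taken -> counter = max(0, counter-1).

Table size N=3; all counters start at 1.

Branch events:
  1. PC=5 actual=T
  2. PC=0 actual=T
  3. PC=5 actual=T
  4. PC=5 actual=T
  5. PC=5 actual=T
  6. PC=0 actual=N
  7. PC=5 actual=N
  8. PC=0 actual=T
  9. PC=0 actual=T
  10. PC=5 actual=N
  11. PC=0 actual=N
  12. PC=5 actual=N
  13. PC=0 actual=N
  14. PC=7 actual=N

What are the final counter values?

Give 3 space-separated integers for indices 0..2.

Ev 1: PC=5 idx=2 pred=N actual=T -> ctr[2]=2
Ev 2: PC=0 idx=0 pred=N actual=T -> ctr[0]=2
Ev 3: PC=5 idx=2 pred=T actual=T -> ctr[2]=3
Ev 4: PC=5 idx=2 pred=T actual=T -> ctr[2]=3
Ev 5: PC=5 idx=2 pred=T actual=T -> ctr[2]=3
Ev 6: PC=0 idx=0 pred=T actual=N -> ctr[0]=1
Ev 7: PC=5 idx=2 pred=T actual=N -> ctr[2]=2
Ev 8: PC=0 idx=0 pred=N actual=T -> ctr[0]=2
Ev 9: PC=0 idx=0 pred=T actual=T -> ctr[0]=3
Ev 10: PC=5 idx=2 pred=T actual=N -> ctr[2]=1
Ev 11: PC=0 idx=0 pred=T actual=N -> ctr[0]=2
Ev 12: PC=5 idx=2 pred=N actual=N -> ctr[2]=0
Ev 13: PC=0 idx=0 pred=T actual=N -> ctr[0]=1
Ev 14: PC=7 idx=1 pred=N actual=N -> ctr[1]=0

Answer: 1 0 0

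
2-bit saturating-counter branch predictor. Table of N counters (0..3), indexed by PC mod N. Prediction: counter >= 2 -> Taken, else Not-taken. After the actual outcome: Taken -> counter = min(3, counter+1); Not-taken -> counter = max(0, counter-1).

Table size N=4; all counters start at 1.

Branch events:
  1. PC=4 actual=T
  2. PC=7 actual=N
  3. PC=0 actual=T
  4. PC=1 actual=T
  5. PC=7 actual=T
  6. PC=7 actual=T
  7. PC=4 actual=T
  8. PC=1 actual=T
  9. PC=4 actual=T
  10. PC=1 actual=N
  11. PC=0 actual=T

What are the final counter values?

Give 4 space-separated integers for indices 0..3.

Ev 1: PC=4 idx=0 pred=N actual=T -> ctr[0]=2
Ev 2: PC=7 idx=3 pred=N actual=N -> ctr[3]=0
Ev 3: PC=0 idx=0 pred=T actual=T -> ctr[0]=3
Ev 4: PC=1 idx=1 pred=N actual=T -> ctr[1]=2
Ev 5: PC=7 idx=3 pred=N actual=T -> ctr[3]=1
Ev 6: PC=7 idx=3 pred=N actual=T -> ctr[3]=2
Ev 7: PC=4 idx=0 pred=T actual=T -> ctr[0]=3
Ev 8: PC=1 idx=1 pred=T actual=T -> ctr[1]=3
Ev 9: PC=4 idx=0 pred=T actual=T -> ctr[0]=3
Ev 10: PC=1 idx=1 pred=T actual=N -> ctr[1]=2
Ev 11: PC=0 idx=0 pred=T actual=T -> ctr[0]=3

Answer: 3 2 1 2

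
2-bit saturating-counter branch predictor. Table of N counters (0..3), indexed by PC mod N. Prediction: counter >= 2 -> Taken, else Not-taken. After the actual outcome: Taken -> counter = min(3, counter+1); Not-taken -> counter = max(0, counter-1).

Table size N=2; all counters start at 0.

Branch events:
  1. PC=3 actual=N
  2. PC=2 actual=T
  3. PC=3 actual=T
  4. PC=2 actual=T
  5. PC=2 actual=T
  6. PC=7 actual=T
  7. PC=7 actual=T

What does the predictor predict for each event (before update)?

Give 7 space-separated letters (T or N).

Ev 1: PC=3 idx=1 pred=N actual=N -> ctr[1]=0
Ev 2: PC=2 idx=0 pred=N actual=T -> ctr[0]=1
Ev 3: PC=3 idx=1 pred=N actual=T -> ctr[1]=1
Ev 4: PC=2 idx=0 pred=N actual=T -> ctr[0]=2
Ev 5: PC=2 idx=0 pred=T actual=T -> ctr[0]=3
Ev 6: PC=7 idx=1 pred=N actual=T -> ctr[1]=2
Ev 7: PC=7 idx=1 pred=T actual=T -> ctr[1]=3

Answer: N N N N T N T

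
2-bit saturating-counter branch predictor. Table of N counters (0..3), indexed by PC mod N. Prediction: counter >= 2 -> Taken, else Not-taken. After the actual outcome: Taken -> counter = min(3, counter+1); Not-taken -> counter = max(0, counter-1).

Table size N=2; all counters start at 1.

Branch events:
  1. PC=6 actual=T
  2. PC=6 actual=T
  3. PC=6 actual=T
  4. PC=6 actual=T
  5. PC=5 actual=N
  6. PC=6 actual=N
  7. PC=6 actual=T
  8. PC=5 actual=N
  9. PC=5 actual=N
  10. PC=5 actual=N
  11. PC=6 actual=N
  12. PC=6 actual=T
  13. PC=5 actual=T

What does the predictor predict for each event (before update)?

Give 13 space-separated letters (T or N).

Answer: N T T T N T T N N N T T N

Derivation:
Ev 1: PC=6 idx=0 pred=N actual=T -> ctr[0]=2
Ev 2: PC=6 idx=0 pred=T actual=T -> ctr[0]=3
Ev 3: PC=6 idx=0 pred=T actual=T -> ctr[0]=3
Ev 4: PC=6 idx=0 pred=T actual=T -> ctr[0]=3
Ev 5: PC=5 idx=1 pred=N actual=N -> ctr[1]=0
Ev 6: PC=6 idx=0 pred=T actual=N -> ctr[0]=2
Ev 7: PC=6 idx=0 pred=T actual=T -> ctr[0]=3
Ev 8: PC=5 idx=1 pred=N actual=N -> ctr[1]=0
Ev 9: PC=5 idx=1 pred=N actual=N -> ctr[1]=0
Ev 10: PC=5 idx=1 pred=N actual=N -> ctr[1]=0
Ev 11: PC=6 idx=0 pred=T actual=N -> ctr[0]=2
Ev 12: PC=6 idx=0 pred=T actual=T -> ctr[0]=3
Ev 13: PC=5 idx=1 pred=N actual=T -> ctr[1]=1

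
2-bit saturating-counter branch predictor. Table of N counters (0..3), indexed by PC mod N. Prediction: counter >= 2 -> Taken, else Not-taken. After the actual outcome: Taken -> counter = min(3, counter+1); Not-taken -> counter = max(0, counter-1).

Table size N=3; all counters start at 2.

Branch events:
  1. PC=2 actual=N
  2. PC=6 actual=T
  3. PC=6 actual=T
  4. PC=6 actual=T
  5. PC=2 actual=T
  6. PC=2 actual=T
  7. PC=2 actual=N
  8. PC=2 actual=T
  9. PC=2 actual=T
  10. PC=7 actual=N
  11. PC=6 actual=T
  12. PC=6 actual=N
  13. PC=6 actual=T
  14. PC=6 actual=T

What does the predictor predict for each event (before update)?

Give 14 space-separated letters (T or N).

Answer: T T T T N T T T T T T T T T

Derivation:
Ev 1: PC=2 idx=2 pred=T actual=N -> ctr[2]=1
Ev 2: PC=6 idx=0 pred=T actual=T -> ctr[0]=3
Ev 3: PC=6 idx=0 pred=T actual=T -> ctr[0]=3
Ev 4: PC=6 idx=0 pred=T actual=T -> ctr[0]=3
Ev 5: PC=2 idx=2 pred=N actual=T -> ctr[2]=2
Ev 6: PC=2 idx=2 pred=T actual=T -> ctr[2]=3
Ev 7: PC=2 idx=2 pred=T actual=N -> ctr[2]=2
Ev 8: PC=2 idx=2 pred=T actual=T -> ctr[2]=3
Ev 9: PC=2 idx=2 pred=T actual=T -> ctr[2]=3
Ev 10: PC=7 idx=1 pred=T actual=N -> ctr[1]=1
Ev 11: PC=6 idx=0 pred=T actual=T -> ctr[0]=3
Ev 12: PC=6 idx=0 pred=T actual=N -> ctr[0]=2
Ev 13: PC=6 idx=0 pred=T actual=T -> ctr[0]=3
Ev 14: PC=6 idx=0 pred=T actual=T -> ctr[0]=3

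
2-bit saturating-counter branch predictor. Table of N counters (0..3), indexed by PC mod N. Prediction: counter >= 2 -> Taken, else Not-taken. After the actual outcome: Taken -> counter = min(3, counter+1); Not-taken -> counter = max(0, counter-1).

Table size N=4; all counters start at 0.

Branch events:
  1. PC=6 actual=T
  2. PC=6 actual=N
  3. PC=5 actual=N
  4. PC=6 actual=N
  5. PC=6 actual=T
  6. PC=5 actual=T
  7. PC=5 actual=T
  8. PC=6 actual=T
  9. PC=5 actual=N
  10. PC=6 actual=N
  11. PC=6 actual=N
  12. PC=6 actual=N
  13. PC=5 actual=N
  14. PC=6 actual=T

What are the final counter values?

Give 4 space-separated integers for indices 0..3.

Ev 1: PC=6 idx=2 pred=N actual=T -> ctr[2]=1
Ev 2: PC=6 idx=2 pred=N actual=N -> ctr[2]=0
Ev 3: PC=5 idx=1 pred=N actual=N -> ctr[1]=0
Ev 4: PC=6 idx=2 pred=N actual=N -> ctr[2]=0
Ev 5: PC=6 idx=2 pred=N actual=T -> ctr[2]=1
Ev 6: PC=5 idx=1 pred=N actual=T -> ctr[1]=1
Ev 7: PC=5 idx=1 pred=N actual=T -> ctr[1]=2
Ev 8: PC=6 idx=2 pred=N actual=T -> ctr[2]=2
Ev 9: PC=5 idx=1 pred=T actual=N -> ctr[1]=1
Ev 10: PC=6 idx=2 pred=T actual=N -> ctr[2]=1
Ev 11: PC=6 idx=2 pred=N actual=N -> ctr[2]=0
Ev 12: PC=6 idx=2 pred=N actual=N -> ctr[2]=0
Ev 13: PC=5 idx=1 pred=N actual=N -> ctr[1]=0
Ev 14: PC=6 idx=2 pred=N actual=T -> ctr[2]=1

Answer: 0 0 1 0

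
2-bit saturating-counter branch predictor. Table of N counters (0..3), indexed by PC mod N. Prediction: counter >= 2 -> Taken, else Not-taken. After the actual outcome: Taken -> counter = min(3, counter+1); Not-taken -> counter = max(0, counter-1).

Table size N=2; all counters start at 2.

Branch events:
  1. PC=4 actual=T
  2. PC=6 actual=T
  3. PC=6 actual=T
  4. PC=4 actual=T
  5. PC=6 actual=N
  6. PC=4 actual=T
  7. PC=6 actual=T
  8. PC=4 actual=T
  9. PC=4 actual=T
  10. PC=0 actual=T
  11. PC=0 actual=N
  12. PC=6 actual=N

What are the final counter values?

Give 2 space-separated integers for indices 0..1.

Answer: 1 2

Derivation:
Ev 1: PC=4 idx=0 pred=T actual=T -> ctr[0]=3
Ev 2: PC=6 idx=0 pred=T actual=T -> ctr[0]=3
Ev 3: PC=6 idx=0 pred=T actual=T -> ctr[0]=3
Ev 4: PC=4 idx=0 pred=T actual=T -> ctr[0]=3
Ev 5: PC=6 idx=0 pred=T actual=N -> ctr[0]=2
Ev 6: PC=4 idx=0 pred=T actual=T -> ctr[0]=3
Ev 7: PC=6 idx=0 pred=T actual=T -> ctr[0]=3
Ev 8: PC=4 idx=0 pred=T actual=T -> ctr[0]=3
Ev 9: PC=4 idx=0 pred=T actual=T -> ctr[0]=3
Ev 10: PC=0 idx=0 pred=T actual=T -> ctr[0]=3
Ev 11: PC=0 idx=0 pred=T actual=N -> ctr[0]=2
Ev 12: PC=6 idx=0 pred=T actual=N -> ctr[0]=1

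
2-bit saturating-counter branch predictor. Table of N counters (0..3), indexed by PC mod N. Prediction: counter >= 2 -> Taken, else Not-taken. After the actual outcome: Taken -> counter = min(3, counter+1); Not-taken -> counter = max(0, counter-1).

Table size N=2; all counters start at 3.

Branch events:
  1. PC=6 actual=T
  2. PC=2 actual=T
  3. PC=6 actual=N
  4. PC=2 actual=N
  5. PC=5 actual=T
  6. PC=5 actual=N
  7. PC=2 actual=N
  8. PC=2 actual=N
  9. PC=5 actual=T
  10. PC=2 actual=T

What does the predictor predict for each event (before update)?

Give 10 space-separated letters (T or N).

Answer: T T T T T T N N T N

Derivation:
Ev 1: PC=6 idx=0 pred=T actual=T -> ctr[0]=3
Ev 2: PC=2 idx=0 pred=T actual=T -> ctr[0]=3
Ev 3: PC=6 idx=0 pred=T actual=N -> ctr[0]=2
Ev 4: PC=2 idx=0 pred=T actual=N -> ctr[0]=1
Ev 5: PC=5 idx=1 pred=T actual=T -> ctr[1]=3
Ev 6: PC=5 idx=1 pred=T actual=N -> ctr[1]=2
Ev 7: PC=2 idx=0 pred=N actual=N -> ctr[0]=0
Ev 8: PC=2 idx=0 pred=N actual=N -> ctr[0]=0
Ev 9: PC=5 idx=1 pred=T actual=T -> ctr[1]=3
Ev 10: PC=2 idx=0 pred=N actual=T -> ctr[0]=1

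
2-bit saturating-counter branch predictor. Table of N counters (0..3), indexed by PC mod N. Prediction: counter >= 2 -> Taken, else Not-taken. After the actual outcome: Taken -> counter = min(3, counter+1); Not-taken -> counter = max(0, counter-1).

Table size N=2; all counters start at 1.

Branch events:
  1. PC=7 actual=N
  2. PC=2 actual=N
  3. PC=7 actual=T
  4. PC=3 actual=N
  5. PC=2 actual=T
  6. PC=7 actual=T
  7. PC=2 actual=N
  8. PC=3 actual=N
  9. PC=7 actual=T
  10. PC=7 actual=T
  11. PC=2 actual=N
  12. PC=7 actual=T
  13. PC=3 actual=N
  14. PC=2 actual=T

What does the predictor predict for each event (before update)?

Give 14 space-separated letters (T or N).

Ev 1: PC=7 idx=1 pred=N actual=N -> ctr[1]=0
Ev 2: PC=2 idx=0 pred=N actual=N -> ctr[0]=0
Ev 3: PC=7 idx=1 pred=N actual=T -> ctr[1]=1
Ev 4: PC=3 idx=1 pred=N actual=N -> ctr[1]=0
Ev 5: PC=2 idx=0 pred=N actual=T -> ctr[0]=1
Ev 6: PC=7 idx=1 pred=N actual=T -> ctr[1]=1
Ev 7: PC=2 idx=0 pred=N actual=N -> ctr[0]=0
Ev 8: PC=3 idx=1 pred=N actual=N -> ctr[1]=0
Ev 9: PC=7 idx=1 pred=N actual=T -> ctr[1]=1
Ev 10: PC=7 idx=1 pred=N actual=T -> ctr[1]=2
Ev 11: PC=2 idx=0 pred=N actual=N -> ctr[0]=0
Ev 12: PC=7 idx=1 pred=T actual=T -> ctr[1]=3
Ev 13: PC=3 idx=1 pred=T actual=N -> ctr[1]=2
Ev 14: PC=2 idx=0 pred=N actual=T -> ctr[0]=1

Answer: N N N N N N N N N N N T T N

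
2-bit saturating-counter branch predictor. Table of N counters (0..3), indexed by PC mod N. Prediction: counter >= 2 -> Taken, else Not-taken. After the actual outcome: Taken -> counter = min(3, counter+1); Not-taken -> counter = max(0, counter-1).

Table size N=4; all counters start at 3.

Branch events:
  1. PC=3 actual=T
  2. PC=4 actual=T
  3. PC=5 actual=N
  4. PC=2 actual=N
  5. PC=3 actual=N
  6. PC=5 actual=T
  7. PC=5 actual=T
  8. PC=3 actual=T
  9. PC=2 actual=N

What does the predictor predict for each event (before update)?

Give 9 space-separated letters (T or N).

Ev 1: PC=3 idx=3 pred=T actual=T -> ctr[3]=3
Ev 2: PC=4 idx=0 pred=T actual=T -> ctr[0]=3
Ev 3: PC=5 idx=1 pred=T actual=N -> ctr[1]=2
Ev 4: PC=2 idx=2 pred=T actual=N -> ctr[2]=2
Ev 5: PC=3 idx=3 pred=T actual=N -> ctr[3]=2
Ev 6: PC=5 idx=1 pred=T actual=T -> ctr[1]=3
Ev 7: PC=5 idx=1 pred=T actual=T -> ctr[1]=3
Ev 8: PC=3 idx=3 pred=T actual=T -> ctr[3]=3
Ev 9: PC=2 idx=2 pred=T actual=N -> ctr[2]=1

Answer: T T T T T T T T T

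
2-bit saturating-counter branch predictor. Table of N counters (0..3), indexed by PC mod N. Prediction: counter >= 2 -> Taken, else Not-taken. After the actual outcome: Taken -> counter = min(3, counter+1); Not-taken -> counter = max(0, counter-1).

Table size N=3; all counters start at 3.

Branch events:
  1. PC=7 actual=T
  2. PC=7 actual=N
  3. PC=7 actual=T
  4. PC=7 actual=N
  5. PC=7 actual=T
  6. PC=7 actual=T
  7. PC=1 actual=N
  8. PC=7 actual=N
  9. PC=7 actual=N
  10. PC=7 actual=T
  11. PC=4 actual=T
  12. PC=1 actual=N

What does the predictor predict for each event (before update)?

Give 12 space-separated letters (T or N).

Answer: T T T T T T T T N N N T

Derivation:
Ev 1: PC=7 idx=1 pred=T actual=T -> ctr[1]=3
Ev 2: PC=7 idx=1 pred=T actual=N -> ctr[1]=2
Ev 3: PC=7 idx=1 pred=T actual=T -> ctr[1]=3
Ev 4: PC=7 idx=1 pred=T actual=N -> ctr[1]=2
Ev 5: PC=7 idx=1 pred=T actual=T -> ctr[1]=3
Ev 6: PC=7 idx=1 pred=T actual=T -> ctr[1]=3
Ev 7: PC=1 idx=1 pred=T actual=N -> ctr[1]=2
Ev 8: PC=7 idx=1 pred=T actual=N -> ctr[1]=1
Ev 9: PC=7 idx=1 pred=N actual=N -> ctr[1]=0
Ev 10: PC=7 idx=1 pred=N actual=T -> ctr[1]=1
Ev 11: PC=4 idx=1 pred=N actual=T -> ctr[1]=2
Ev 12: PC=1 idx=1 pred=T actual=N -> ctr[1]=1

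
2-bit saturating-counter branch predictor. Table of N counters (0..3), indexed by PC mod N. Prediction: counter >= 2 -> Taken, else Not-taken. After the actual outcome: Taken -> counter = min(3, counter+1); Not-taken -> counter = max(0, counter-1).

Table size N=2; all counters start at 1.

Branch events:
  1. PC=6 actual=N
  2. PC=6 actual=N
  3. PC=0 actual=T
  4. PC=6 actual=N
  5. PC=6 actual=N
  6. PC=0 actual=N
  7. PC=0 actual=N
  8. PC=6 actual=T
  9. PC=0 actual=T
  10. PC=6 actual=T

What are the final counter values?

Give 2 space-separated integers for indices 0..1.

Answer: 3 1

Derivation:
Ev 1: PC=6 idx=0 pred=N actual=N -> ctr[0]=0
Ev 2: PC=6 idx=0 pred=N actual=N -> ctr[0]=0
Ev 3: PC=0 idx=0 pred=N actual=T -> ctr[0]=1
Ev 4: PC=6 idx=0 pred=N actual=N -> ctr[0]=0
Ev 5: PC=6 idx=0 pred=N actual=N -> ctr[0]=0
Ev 6: PC=0 idx=0 pred=N actual=N -> ctr[0]=0
Ev 7: PC=0 idx=0 pred=N actual=N -> ctr[0]=0
Ev 8: PC=6 idx=0 pred=N actual=T -> ctr[0]=1
Ev 9: PC=0 idx=0 pred=N actual=T -> ctr[0]=2
Ev 10: PC=6 idx=0 pred=T actual=T -> ctr[0]=3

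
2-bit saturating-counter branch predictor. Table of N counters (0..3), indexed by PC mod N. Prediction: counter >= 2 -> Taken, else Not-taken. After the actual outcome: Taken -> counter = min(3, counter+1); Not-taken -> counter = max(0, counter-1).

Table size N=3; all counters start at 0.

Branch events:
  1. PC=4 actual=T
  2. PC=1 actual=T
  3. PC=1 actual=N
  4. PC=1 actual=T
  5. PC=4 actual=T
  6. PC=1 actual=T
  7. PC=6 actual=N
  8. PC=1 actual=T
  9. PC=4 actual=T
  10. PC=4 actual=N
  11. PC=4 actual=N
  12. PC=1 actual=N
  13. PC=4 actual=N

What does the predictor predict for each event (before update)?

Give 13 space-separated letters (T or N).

Ev 1: PC=4 idx=1 pred=N actual=T -> ctr[1]=1
Ev 2: PC=1 idx=1 pred=N actual=T -> ctr[1]=2
Ev 3: PC=1 idx=1 pred=T actual=N -> ctr[1]=1
Ev 4: PC=1 idx=1 pred=N actual=T -> ctr[1]=2
Ev 5: PC=4 idx=1 pred=T actual=T -> ctr[1]=3
Ev 6: PC=1 idx=1 pred=T actual=T -> ctr[1]=3
Ev 7: PC=6 idx=0 pred=N actual=N -> ctr[0]=0
Ev 8: PC=1 idx=1 pred=T actual=T -> ctr[1]=3
Ev 9: PC=4 idx=1 pred=T actual=T -> ctr[1]=3
Ev 10: PC=4 idx=1 pred=T actual=N -> ctr[1]=2
Ev 11: PC=4 idx=1 pred=T actual=N -> ctr[1]=1
Ev 12: PC=1 idx=1 pred=N actual=N -> ctr[1]=0
Ev 13: PC=4 idx=1 pred=N actual=N -> ctr[1]=0

Answer: N N T N T T N T T T T N N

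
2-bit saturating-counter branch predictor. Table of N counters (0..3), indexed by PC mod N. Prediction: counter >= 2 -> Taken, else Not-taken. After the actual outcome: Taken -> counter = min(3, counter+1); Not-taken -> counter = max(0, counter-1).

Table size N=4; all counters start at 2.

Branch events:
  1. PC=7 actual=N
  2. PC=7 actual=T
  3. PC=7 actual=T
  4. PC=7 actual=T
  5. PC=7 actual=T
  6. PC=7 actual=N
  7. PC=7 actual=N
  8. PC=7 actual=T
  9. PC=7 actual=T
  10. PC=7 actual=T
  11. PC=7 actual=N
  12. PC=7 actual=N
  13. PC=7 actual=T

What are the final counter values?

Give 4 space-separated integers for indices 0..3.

Ev 1: PC=7 idx=3 pred=T actual=N -> ctr[3]=1
Ev 2: PC=7 idx=3 pred=N actual=T -> ctr[3]=2
Ev 3: PC=7 idx=3 pred=T actual=T -> ctr[3]=3
Ev 4: PC=7 idx=3 pred=T actual=T -> ctr[3]=3
Ev 5: PC=7 idx=3 pred=T actual=T -> ctr[3]=3
Ev 6: PC=7 idx=3 pred=T actual=N -> ctr[3]=2
Ev 7: PC=7 idx=3 pred=T actual=N -> ctr[3]=1
Ev 8: PC=7 idx=3 pred=N actual=T -> ctr[3]=2
Ev 9: PC=7 idx=3 pred=T actual=T -> ctr[3]=3
Ev 10: PC=7 idx=3 pred=T actual=T -> ctr[3]=3
Ev 11: PC=7 idx=3 pred=T actual=N -> ctr[3]=2
Ev 12: PC=7 idx=3 pred=T actual=N -> ctr[3]=1
Ev 13: PC=7 idx=3 pred=N actual=T -> ctr[3]=2

Answer: 2 2 2 2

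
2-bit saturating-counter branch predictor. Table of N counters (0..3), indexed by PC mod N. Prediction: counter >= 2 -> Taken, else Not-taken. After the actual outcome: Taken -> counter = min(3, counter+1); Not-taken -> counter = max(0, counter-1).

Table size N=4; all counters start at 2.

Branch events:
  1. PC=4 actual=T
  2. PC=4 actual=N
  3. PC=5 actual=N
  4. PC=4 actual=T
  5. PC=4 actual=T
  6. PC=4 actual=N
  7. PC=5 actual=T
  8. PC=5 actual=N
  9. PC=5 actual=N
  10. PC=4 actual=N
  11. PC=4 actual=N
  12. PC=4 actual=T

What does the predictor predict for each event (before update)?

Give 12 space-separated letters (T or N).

Ev 1: PC=4 idx=0 pred=T actual=T -> ctr[0]=3
Ev 2: PC=4 idx=0 pred=T actual=N -> ctr[0]=2
Ev 3: PC=5 idx=1 pred=T actual=N -> ctr[1]=1
Ev 4: PC=4 idx=0 pred=T actual=T -> ctr[0]=3
Ev 5: PC=4 idx=0 pred=T actual=T -> ctr[0]=3
Ev 6: PC=4 idx=0 pred=T actual=N -> ctr[0]=2
Ev 7: PC=5 idx=1 pred=N actual=T -> ctr[1]=2
Ev 8: PC=5 idx=1 pred=T actual=N -> ctr[1]=1
Ev 9: PC=5 idx=1 pred=N actual=N -> ctr[1]=0
Ev 10: PC=4 idx=0 pred=T actual=N -> ctr[0]=1
Ev 11: PC=4 idx=0 pred=N actual=N -> ctr[0]=0
Ev 12: PC=4 idx=0 pred=N actual=T -> ctr[0]=1

Answer: T T T T T T N T N T N N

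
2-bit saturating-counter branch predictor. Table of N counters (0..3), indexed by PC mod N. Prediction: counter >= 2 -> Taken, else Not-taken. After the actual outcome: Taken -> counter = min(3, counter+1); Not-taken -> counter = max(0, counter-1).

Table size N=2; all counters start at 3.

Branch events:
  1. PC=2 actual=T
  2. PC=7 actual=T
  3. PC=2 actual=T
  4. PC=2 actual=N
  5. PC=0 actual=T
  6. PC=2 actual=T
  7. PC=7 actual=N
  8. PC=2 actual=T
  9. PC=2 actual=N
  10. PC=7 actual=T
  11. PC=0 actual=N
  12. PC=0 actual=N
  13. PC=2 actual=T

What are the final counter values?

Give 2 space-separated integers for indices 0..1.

Answer: 1 3

Derivation:
Ev 1: PC=2 idx=0 pred=T actual=T -> ctr[0]=3
Ev 2: PC=7 idx=1 pred=T actual=T -> ctr[1]=3
Ev 3: PC=2 idx=0 pred=T actual=T -> ctr[0]=3
Ev 4: PC=2 idx=0 pred=T actual=N -> ctr[0]=2
Ev 5: PC=0 idx=0 pred=T actual=T -> ctr[0]=3
Ev 6: PC=2 idx=0 pred=T actual=T -> ctr[0]=3
Ev 7: PC=7 idx=1 pred=T actual=N -> ctr[1]=2
Ev 8: PC=2 idx=0 pred=T actual=T -> ctr[0]=3
Ev 9: PC=2 idx=0 pred=T actual=N -> ctr[0]=2
Ev 10: PC=7 idx=1 pred=T actual=T -> ctr[1]=3
Ev 11: PC=0 idx=0 pred=T actual=N -> ctr[0]=1
Ev 12: PC=0 idx=0 pred=N actual=N -> ctr[0]=0
Ev 13: PC=2 idx=0 pred=N actual=T -> ctr[0]=1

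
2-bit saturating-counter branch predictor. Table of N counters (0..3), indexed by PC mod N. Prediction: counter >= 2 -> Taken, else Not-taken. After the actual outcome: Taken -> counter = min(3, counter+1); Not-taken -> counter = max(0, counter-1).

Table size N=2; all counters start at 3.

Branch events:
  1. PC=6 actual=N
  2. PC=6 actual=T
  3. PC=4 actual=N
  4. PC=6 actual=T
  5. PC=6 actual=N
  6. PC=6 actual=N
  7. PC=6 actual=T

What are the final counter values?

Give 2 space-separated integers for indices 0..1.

Answer: 2 3

Derivation:
Ev 1: PC=6 idx=0 pred=T actual=N -> ctr[0]=2
Ev 2: PC=6 idx=0 pred=T actual=T -> ctr[0]=3
Ev 3: PC=4 idx=0 pred=T actual=N -> ctr[0]=2
Ev 4: PC=6 idx=0 pred=T actual=T -> ctr[0]=3
Ev 5: PC=6 idx=0 pred=T actual=N -> ctr[0]=2
Ev 6: PC=6 idx=0 pred=T actual=N -> ctr[0]=1
Ev 7: PC=6 idx=0 pred=N actual=T -> ctr[0]=2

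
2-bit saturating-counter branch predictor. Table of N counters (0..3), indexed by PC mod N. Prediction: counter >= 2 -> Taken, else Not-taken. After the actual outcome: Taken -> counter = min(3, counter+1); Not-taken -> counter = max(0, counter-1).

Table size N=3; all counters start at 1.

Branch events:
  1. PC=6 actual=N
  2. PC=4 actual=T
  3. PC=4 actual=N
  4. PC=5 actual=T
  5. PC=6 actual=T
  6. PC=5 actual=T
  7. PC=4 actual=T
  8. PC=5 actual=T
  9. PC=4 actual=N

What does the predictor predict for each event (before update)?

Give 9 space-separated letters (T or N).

Ev 1: PC=6 idx=0 pred=N actual=N -> ctr[0]=0
Ev 2: PC=4 idx=1 pred=N actual=T -> ctr[1]=2
Ev 3: PC=4 idx=1 pred=T actual=N -> ctr[1]=1
Ev 4: PC=5 idx=2 pred=N actual=T -> ctr[2]=2
Ev 5: PC=6 idx=0 pred=N actual=T -> ctr[0]=1
Ev 6: PC=5 idx=2 pred=T actual=T -> ctr[2]=3
Ev 7: PC=4 idx=1 pred=N actual=T -> ctr[1]=2
Ev 8: PC=5 idx=2 pred=T actual=T -> ctr[2]=3
Ev 9: PC=4 idx=1 pred=T actual=N -> ctr[1]=1

Answer: N N T N N T N T T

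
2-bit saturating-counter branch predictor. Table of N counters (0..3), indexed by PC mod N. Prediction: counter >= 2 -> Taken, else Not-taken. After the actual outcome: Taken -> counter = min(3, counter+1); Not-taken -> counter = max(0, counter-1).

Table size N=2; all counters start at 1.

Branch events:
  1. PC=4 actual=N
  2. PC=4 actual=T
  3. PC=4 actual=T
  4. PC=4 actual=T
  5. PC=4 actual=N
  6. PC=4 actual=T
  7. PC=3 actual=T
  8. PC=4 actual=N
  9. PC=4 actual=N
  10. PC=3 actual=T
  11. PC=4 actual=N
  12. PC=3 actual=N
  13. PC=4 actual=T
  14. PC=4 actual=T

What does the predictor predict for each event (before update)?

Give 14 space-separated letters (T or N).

Answer: N N N T T T N T T T N T N N

Derivation:
Ev 1: PC=4 idx=0 pred=N actual=N -> ctr[0]=0
Ev 2: PC=4 idx=0 pred=N actual=T -> ctr[0]=1
Ev 3: PC=4 idx=0 pred=N actual=T -> ctr[0]=2
Ev 4: PC=4 idx=0 pred=T actual=T -> ctr[0]=3
Ev 5: PC=4 idx=0 pred=T actual=N -> ctr[0]=2
Ev 6: PC=4 idx=0 pred=T actual=T -> ctr[0]=3
Ev 7: PC=3 idx=1 pred=N actual=T -> ctr[1]=2
Ev 8: PC=4 idx=0 pred=T actual=N -> ctr[0]=2
Ev 9: PC=4 idx=0 pred=T actual=N -> ctr[0]=1
Ev 10: PC=3 idx=1 pred=T actual=T -> ctr[1]=3
Ev 11: PC=4 idx=0 pred=N actual=N -> ctr[0]=0
Ev 12: PC=3 idx=1 pred=T actual=N -> ctr[1]=2
Ev 13: PC=4 idx=0 pred=N actual=T -> ctr[0]=1
Ev 14: PC=4 idx=0 pred=N actual=T -> ctr[0]=2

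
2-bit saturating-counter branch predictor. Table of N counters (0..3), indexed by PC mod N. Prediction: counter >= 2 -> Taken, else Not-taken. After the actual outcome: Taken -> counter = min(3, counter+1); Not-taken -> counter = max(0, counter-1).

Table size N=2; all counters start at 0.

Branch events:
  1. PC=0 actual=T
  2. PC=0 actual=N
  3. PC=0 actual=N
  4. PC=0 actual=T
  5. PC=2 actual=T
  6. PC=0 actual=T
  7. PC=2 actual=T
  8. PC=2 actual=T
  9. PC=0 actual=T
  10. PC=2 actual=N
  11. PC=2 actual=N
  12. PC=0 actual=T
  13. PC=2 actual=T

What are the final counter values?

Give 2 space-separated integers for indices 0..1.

Ev 1: PC=0 idx=0 pred=N actual=T -> ctr[0]=1
Ev 2: PC=0 idx=0 pred=N actual=N -> ctr[0]=0
Ev 3: PC=0 idx=0 pred=N actual=N -> ctr[0]=0
Ev 4: PC=0 idx=0 pred=N actual=T -> ctr[0]=1
Ev 5: PC=2 idx=0 pred=N actual=T -> ctr[0]=2
Ev 6: PC=0 idx=0 pred=T actual=T -> ctr[0]=3
Ev 7: PC=2 idx=0 pred=T actual=T -> ctr[0]=3
Ev 8: PC=2 idx=0 pred=T actual=T -> ctr[0]=3
Ev 9: PC=0 idx=0 pred=T actual=T -> ctr[0]=3
Ev 10: PC=2 idx=0 pred=T actual=N -> ctr[0]=2
Ev 11: PC=2 idx=0 pred=T actual=N -> ctr[0]=1
Ev 12: PC=0 idx=0 pred=N actual=T -> ctr[0]=2
Ev 13: PC=2 idx=0 pred=T actual=T -> ctr[0]=3

Answer: 3 0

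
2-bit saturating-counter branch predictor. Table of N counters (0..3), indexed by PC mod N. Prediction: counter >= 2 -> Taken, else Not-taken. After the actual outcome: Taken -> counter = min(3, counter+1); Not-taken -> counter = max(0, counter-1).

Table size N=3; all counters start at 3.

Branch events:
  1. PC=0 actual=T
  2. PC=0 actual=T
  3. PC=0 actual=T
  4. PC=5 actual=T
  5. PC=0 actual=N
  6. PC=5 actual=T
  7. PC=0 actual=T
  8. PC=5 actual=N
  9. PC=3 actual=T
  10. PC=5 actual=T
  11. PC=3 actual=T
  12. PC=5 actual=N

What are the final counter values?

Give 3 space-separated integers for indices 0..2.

Answer: 3 3 2

Derivation:
Ev 1: PC=0 idx=0 pred=T actual=T -> ctr[0]=3
Ev 2: PC=0 idx=0 pred=T actual=T -> ctr[0]=3
Ev 3: PC=0 idx=0 pred=T actual=T -> ctr[0]=3
Ev 4: PC=5 idx=2 pred=T actual=T -> ctr[2]=3
Ev 5: PC=0 idx=0 pred=T actual=N -> ctr[0]=2
Ev 6: PC=5 idx=2 pred=T actual=T -> ctr[2]=3
Ev 7: PC=0 idx=0 pred=T actual=T -> ctr[0]=3
Ev 8: PC=5 idx=2 pred=T actual=N -> ctr[2]=2
Ev 9: PC=3 idx=0 pred=T actual=T -> ctr[0]=3
Ev 10: PC=5 idx=2 pred=T actual=T -> ctr[2]=3
Ev 11: PC=3 idx=0 pred=T actual=T -> ctr[0]=3
Ev 12: PC=5 idx=2 pred=T actual=N -> ctr[2]=2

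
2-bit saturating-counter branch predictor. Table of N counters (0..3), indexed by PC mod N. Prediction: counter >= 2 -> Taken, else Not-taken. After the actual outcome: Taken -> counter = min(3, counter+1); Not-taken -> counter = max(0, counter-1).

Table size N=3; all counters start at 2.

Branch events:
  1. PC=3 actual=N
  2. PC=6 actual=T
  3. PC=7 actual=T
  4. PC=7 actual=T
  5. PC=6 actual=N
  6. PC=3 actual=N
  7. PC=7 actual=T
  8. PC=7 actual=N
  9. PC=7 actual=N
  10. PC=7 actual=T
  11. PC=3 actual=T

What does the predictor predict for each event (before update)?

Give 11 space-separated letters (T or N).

Answer: T N T T T N T T T N N

Derivation:
Ev 1: PC=3 idx=0 pred=T actual=N -> ctr[0]=1
Ev 2: PC=6 idx=0 pred=N actual=T -> ctr[0]=2
Ev 3: PC=7 idx=1 pred=T actual=T -> ctr[1]=3
Ev 4: PC=7 idx=1 pred=T actual=T -> ctr[1]=3
Ev 5: PC=6 idx=0 pred=T actual=N -> ctr[0]=1
Ev 6: PC=3 idx=0 pred=N actual=N -> ctr[0]=0
Ev 7: PC=7 idx=1 pred=T actual=T -> ctr[1]=3
Ev 8: PC=7 idx=1 pred=T actual=N -> ctr[1]=2
Ev 9: PC=7 idx=1 pred=T actual=N -> ctr[1]=1
Ev 10: PC=7 idx=1 pred=N actual=T -> ctr[1]=2
Ev 11: PC=3 idx=0 pred=N actual=T -> ctr[0]=1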